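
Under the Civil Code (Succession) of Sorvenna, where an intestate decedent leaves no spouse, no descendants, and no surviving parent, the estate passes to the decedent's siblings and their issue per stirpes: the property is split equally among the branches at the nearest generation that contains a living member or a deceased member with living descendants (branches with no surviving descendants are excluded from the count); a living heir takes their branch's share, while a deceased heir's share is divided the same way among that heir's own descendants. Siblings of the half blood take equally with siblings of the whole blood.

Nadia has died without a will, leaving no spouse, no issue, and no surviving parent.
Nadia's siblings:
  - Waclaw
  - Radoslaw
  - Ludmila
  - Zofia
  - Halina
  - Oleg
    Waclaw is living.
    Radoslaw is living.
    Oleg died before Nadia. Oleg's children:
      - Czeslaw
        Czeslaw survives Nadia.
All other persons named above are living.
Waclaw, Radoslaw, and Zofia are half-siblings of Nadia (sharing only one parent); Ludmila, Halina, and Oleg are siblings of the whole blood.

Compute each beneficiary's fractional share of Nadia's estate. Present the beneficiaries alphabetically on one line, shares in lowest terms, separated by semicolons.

No spouse, descendants, or parent survives, so the estate passes to Nadia's siblings per stirpes.
Half-blood and whole-blood siblings take equally under the stated rule.
The estate is divided into 6 equal shares of 1/6 among Waclaw, Radoslaw, Ludmila, Zofia, Halina, Oleg.
Waclaw is living and takes 1/6.
Radoslaw is living and takes 1/6.
Ludmila is living and takes 1/6.
Zofia is living and takes 1/6.
Halina is living and takes 1/6.
Oleg predeceased; the 1/6 allotted to Oleg's branch passes to Oleg's issue by representation.
Czeslaw is the sole taker at this level and receives the full 1/6.

Czeslaw 1/6; Halina 1/6; Ludmila 1/6; Radoslaw 1/6; Waclaw 1/6; Zofia 1/6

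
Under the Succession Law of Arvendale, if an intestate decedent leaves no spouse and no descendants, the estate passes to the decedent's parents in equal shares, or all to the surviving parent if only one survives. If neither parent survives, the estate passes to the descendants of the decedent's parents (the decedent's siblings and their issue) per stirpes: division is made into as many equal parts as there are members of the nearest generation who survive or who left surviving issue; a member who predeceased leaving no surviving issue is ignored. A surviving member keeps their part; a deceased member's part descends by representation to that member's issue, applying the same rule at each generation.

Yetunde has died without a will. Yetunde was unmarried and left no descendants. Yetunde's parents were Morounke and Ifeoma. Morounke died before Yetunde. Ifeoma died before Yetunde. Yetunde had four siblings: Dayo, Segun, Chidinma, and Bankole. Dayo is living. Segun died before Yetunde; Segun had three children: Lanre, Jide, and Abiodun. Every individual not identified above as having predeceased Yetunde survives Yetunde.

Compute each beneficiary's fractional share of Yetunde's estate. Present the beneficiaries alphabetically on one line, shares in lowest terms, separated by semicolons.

Neither parent survives and there are no descendants, so the estate passes to Yetunde's siblings and their issue per stirpes.
The estate is divided into 4 equal shares of 1/4 among Dayo, Segun, Chidinma, Bankole.
Dayo is living and takes 1/4.
Segun predeceased; the 1/4 allotted to Segun's branch passes to Segun's issue by representation.
The 1/4 is divided into 3 equal shares of 1/12 among Lanre, Jide, Abiodun.
Lanre is living and takes 1/12.
Jide is living and takes 1/12.
Abiodun is living and takes 1/12.
Chidinma is living and takes 1/4.
Bankole is living and takes 1/4.

Abiodun 1/12; Bankole 1/4; Chidinma 1/4; Dayo 1/4; Jide 1/12; Lanre 1/12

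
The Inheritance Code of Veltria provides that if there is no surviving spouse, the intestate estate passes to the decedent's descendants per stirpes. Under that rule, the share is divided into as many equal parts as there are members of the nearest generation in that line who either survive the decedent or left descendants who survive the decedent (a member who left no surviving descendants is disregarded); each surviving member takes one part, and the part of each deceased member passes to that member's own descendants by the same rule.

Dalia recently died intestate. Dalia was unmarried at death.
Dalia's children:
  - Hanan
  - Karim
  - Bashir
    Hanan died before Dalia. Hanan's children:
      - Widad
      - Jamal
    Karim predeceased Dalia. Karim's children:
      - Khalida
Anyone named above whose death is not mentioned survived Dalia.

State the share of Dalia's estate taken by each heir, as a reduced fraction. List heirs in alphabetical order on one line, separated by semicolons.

There is no surviving spouse, so the entire estate passes to Dalia's descendants per stirpes.
The estate is divided into 3 equal shares of 1/3 among Hanan, Karim, Bashir.
Hanan predeceased; the 1/3 allotted to Hanan's branch passes to Hanan's issue by representation.
The 1/3 is divided into 2 equal shares of 1/6 among Widad, Jamal.
Widad is living and takes 1/6.
Jamal is living and takes 1/6.
Karim predeceased; the 1/3 allotted to Karim's branch passes to Karim's issue by representation.
Khalida is the sole taker at this level and receives the full 1/3.
Bashir is living and takes 1/3.

Bashir 1/3; Jamal 1/6; Khalida 1/3; Widad 1/6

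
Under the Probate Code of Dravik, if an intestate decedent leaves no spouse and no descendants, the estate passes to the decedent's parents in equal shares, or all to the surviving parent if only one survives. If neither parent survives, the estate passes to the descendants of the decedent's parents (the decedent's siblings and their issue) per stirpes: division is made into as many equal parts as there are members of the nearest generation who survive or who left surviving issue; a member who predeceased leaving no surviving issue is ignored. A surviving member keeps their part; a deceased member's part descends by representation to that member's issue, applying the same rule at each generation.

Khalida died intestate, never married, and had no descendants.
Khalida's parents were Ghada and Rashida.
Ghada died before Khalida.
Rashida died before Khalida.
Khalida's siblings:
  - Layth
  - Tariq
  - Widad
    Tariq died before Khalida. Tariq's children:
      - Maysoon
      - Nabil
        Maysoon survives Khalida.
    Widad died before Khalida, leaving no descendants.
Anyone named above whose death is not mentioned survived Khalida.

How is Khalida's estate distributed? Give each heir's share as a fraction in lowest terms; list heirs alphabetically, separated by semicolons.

Layth 1/2; Maysoon 1/4; Nabil 1/4

Neither parent survives and there are no descendants, so the estate passes to Khalida's siblings and their issue per stirpes.
Widad left no surviving issue, so that branch lapses and is disregarded.
The estate is divided into 2 equal shares of 1/2 among Layth, Tariq.
Layth is living and takes 1/2.
Tariq predeceased; the 1/2 allotted to Tariq's branch passes to Tariq's issue by representation.
The 1/2 is divided into 2 equal shares of 1/4 among Maysoon, Nabil.
Maysoon is living and takes 1/4.
Nabil is living and takes 1/4.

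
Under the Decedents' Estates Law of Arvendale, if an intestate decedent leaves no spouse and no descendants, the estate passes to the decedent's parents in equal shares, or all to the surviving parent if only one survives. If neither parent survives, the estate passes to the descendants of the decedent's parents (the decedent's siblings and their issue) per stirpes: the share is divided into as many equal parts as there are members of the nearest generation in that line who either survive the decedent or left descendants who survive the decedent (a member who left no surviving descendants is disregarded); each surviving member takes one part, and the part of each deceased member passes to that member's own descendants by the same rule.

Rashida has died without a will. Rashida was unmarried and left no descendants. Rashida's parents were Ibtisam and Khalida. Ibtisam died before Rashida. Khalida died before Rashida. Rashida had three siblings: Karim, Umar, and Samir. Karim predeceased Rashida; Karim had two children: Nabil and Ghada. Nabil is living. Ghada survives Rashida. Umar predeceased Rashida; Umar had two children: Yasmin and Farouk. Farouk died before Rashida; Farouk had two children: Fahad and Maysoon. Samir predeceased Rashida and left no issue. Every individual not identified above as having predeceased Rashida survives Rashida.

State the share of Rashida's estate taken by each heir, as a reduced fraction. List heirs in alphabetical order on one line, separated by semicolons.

Neither parent survives and there are no descendants, so the estate passes to Rashida's siblings and their issue per stirpes.
Samir left no surviving issue, so that branch lapses and is disregarded.
The estate is divided into 2 equal shares of 1/2 among Karim, Umar.
Karim predeceased; the 1/2 allotted to Karim's branch passes to Karim's issue by representation.
The 1/2 is divided into 2 equal shares of 1/4 among Nabil, Ghada.
Nabil is living and takes 1/4.
Ghada is living and takes 1/4.
Umar predeceased; the 1/2 allotted to Umar's branch passes to Umar's issue by representation.
The 1/2 is divided into 2 equal shares of 1/4 among Yasmin, Farouk.
Yasmin is living and takes 1/4.
Farouk predeceased; the 1/4 allotted to Farouk's branch passes to Farouk's issue by representation.
The 1/4 is divided into 2 equal shares of 1/8 among Fahad, Maysoon.
Fahad is living and takes 1/8.
Maysoon is living and takes 1/8.

Fahad 1/8; Ghada 1/4; Maysoon 1/8; Nabil 1/4; Yasmin 1/4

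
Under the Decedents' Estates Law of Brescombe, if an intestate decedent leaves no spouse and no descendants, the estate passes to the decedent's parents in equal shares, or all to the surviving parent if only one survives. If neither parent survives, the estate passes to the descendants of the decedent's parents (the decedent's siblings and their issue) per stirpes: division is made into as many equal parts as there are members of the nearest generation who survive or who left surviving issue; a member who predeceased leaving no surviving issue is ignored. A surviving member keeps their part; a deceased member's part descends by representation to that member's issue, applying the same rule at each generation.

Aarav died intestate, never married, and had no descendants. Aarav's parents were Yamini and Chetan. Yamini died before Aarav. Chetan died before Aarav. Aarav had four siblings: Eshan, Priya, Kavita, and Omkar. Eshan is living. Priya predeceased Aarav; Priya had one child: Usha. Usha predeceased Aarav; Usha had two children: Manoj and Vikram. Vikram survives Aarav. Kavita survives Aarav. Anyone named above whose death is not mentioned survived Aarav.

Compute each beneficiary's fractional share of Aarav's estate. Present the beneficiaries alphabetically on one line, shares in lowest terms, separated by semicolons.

Eshan 1/4; Kavita 1/4; Manoj 1/8; Omkar 1/4; Vikram 1/8

Neither parent survives and there are no descendants, so the estate passes to Aarav's siblings and their issue per stirpes.
The estate is divided into 4 equal shares of 1/4 among Eshan, Priya, Kavita, Omkar.
Eshan is living and takes 1/4.
Priya predeceased; the 1/4 allotted to Priya's branch passes to Priya's issue by representation.
Usha's line is the sole branch at this level, so the full 1/4 passes to Usha's issue by representation.
The 1/4 is divided into 2 equal shares of 1/8 among Manoj, Vikram.
Manoj is living and takes 1/8.
Vikram is living and takes 1/8.
Kavita is living and takes 1/4.
Omkar is living and takes 1/4.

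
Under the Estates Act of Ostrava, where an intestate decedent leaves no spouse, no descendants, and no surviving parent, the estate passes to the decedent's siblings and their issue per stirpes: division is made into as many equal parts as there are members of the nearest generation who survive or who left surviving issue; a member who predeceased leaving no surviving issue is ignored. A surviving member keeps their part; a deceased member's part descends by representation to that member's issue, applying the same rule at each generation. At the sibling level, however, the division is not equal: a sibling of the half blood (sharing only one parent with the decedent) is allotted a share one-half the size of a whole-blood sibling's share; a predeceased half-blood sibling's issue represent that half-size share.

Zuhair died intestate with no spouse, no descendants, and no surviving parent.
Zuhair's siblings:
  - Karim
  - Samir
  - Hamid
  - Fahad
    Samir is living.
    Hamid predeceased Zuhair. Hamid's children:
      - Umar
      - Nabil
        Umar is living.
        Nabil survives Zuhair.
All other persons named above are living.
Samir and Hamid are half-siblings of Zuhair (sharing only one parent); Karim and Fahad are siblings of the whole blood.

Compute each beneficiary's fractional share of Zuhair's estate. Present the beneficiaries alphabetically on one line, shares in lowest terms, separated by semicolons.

Fahad 1/3; Karim 1/3; Nabil 1/12; Samir 1/6; Umar 1/12

No spouse, descendants, or parent survives, so the estate passes to Zuhair's siblings per stirpes.
Half-blood siblings count for one-half the weight of whole-blood siblings at the initial division.
Dividing 1 in proportion to weights (total weight 3): Karim (weight 1) → 1/3; Samir (weight 1/2) → 1/6; Hamid (weight 1/2) → 1/6; Fahad (weight 1) → 1/3.
Karim is living and takes 1/3.
Samir is living and takes 1/6.
Hamid predeceased; the 1/6 allotted to Hamid's branch passes to Hamid's issue by representation.
The 1/6 is divided into 2 equal shares of 1/12 among Umar, Nabil.
Umar is living and takes 1/12.
Nabil is living and takes 1/12.
Fahad is living and takes 1/3.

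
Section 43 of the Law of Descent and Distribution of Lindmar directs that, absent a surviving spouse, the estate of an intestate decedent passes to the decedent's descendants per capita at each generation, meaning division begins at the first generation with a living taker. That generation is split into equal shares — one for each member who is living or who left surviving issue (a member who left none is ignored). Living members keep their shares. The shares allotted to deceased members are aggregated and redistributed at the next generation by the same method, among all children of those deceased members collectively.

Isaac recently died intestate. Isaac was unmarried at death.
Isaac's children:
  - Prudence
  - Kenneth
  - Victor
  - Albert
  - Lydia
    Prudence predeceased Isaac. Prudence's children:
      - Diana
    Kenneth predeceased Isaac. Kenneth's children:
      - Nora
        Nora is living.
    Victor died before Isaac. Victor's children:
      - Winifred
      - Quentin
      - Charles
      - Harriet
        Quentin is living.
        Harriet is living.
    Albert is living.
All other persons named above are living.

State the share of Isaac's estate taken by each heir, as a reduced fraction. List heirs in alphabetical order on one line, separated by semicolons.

There is no surviving spouse, so the entire estate passes to Isaac's descendants per capita at each generation.
At generation 1 (Prudence, Kenneth, Victor, Albert, Lydia) there are 5 shares of (1)/5 = 1/5 each.
Living: Albert and Lydia — each takes 1/5.
Deceased: Prudence, Kenneth, and Victor. Their combined 3/5 is pooled and carried to generation 2.
At generation 2 (Diana, Nora, Winifred, Quentin, Charles, Harriet) there are 6 shares of (3/5)/6 = 1/10 each.
Living: Diana, Nora, Winifred, Quentin, Charles, and Harriet — each takes 1/10.

Albert 1/5; Charles 1/10; Diana 1/10; Harriet 1/10; Lydia 1/5; Nora 1/10; Quentin 1/10; Winifred 1/10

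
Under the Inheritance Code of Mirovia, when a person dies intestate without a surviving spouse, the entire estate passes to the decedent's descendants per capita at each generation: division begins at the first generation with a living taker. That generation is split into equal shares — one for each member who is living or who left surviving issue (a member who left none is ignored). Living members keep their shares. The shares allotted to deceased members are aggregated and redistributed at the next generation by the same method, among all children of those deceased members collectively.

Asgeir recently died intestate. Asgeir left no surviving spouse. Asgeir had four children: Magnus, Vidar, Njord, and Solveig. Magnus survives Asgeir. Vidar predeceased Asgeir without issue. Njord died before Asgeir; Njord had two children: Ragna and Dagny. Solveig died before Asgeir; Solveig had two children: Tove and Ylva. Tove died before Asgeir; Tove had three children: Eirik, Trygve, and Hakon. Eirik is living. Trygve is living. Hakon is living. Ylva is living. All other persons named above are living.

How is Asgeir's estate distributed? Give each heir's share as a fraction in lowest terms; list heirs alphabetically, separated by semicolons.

There is no surviving spouse, so the entire estate passes to Asgeir's descendants per capita at each generation.
At generation 1 (Magnus, Njord, Solveig) there are 3 shares of (1)/3 = 1/3 each.
Living: Magnus — each takes 1/3.
Deceased: Njord and Solveig. Their combined 2/3 is pooled and carried to generation 2.
At generation 2 (Ragna, Dagny, Tove, Ylva) there are 4 shares of (2/3)/4 = 1/6 each.
Living: Ragna, Dagny, and Ylva — each takes 1/6.
Deceased: Tove. That 1/6 share is carried to generation 3.
At generation 3 (Eirik, Trygve, Hakon) there are 3 shares of (1/6)/3 = 1/18 each.
Living: Eirik, Trygve, and Hakon — each takes 1/18.

Dagny 1/6; Eirik 1/18; Hakon 1/18; Magnus 1/3; Ragna 1/6; Trygve 1/18; Ylva 1/6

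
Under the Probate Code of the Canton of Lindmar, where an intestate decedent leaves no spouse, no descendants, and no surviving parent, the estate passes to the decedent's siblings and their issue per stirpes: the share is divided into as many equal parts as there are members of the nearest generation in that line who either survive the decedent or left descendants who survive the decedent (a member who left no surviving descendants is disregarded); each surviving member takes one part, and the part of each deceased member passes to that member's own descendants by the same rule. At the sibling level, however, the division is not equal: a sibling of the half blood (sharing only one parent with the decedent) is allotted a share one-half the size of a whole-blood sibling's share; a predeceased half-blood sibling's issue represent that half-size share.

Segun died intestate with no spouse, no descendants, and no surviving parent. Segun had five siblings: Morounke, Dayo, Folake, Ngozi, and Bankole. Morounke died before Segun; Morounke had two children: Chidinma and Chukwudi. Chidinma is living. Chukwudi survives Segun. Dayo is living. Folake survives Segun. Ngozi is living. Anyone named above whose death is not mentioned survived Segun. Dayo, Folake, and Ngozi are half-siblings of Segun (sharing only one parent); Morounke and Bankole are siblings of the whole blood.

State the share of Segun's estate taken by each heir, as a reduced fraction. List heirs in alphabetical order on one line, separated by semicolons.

No spouse, descendants, or parent survives, so the estate passes to Segun's siblings per stirpes.
Half-blood siblings count for one-half the weight of whole-blood siblings at the initial division.
Dividing 1 in proportion to weights (total weight 7/2): Morounke (weight 1) → 2/7; Dayo (weight 1/2) → 1/7; Folake (weight 1/2) → 1/7; Ngozi (weight 1/2) → 1/7; Bankole (weight 1) → 2/7.
Morounke predeceased; the 2/7 allotted to Morounke's branch passes to Morounke's issue by representation.
The 2/7 is divided into 2 equal shares of 1/7 among Chidinma, Chukwudi.
Chidinma is living and takes 1/7.
Chukwudi is living and takes 1/7.
Dayo is living and takes 1/7.
Folake is living and takes 1/7.
Ngozi is living and takes 1/7.
Bankole is living and takes 2/7.

Bankole 2/7; Chidinma 1/7; Chukwudi 1/7; Dayo 1/7; Folake 1/7; Ngozi 1/7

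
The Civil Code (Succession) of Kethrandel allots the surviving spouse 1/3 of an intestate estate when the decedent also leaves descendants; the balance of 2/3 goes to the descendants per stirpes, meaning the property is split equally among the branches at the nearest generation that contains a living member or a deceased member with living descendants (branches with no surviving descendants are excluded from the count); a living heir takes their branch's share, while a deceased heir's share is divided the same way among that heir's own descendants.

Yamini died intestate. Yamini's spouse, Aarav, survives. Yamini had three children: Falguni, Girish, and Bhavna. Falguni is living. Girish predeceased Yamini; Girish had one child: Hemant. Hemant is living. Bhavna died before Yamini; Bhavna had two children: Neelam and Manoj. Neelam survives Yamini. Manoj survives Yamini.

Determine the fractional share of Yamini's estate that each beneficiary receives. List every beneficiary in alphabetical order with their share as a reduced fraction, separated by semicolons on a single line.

Aarav, as surviving spouse, takes 1/3.
The remaining 2/3 passes to Yamini's descendants per stirpes.
The 2/3 is divided into 3 equal shares of 2/9 among Falguni, Girish, Bhavna.
Falguni is living and takes 2/9.
Girish predeceased; the 2/9 allotted to Girish's branch passes to Girish's issue by representation.
Hemant is the sole taker at this level and receives the full 2/9.
Bhavna predeceased; the 2/9 allotted to Bhavna's branch passes to Bhavna's issue by representation.
The 2/9 is divided into 2 equal shares of 1/9 among Neelam, Manoj.
Neelam is living and takes 1/9.
Manoj is living and takes 1/9.

Aarav 1/3; Falguni 2/9; Hemant 2/9; Manoj 1/9; Neelam 1/9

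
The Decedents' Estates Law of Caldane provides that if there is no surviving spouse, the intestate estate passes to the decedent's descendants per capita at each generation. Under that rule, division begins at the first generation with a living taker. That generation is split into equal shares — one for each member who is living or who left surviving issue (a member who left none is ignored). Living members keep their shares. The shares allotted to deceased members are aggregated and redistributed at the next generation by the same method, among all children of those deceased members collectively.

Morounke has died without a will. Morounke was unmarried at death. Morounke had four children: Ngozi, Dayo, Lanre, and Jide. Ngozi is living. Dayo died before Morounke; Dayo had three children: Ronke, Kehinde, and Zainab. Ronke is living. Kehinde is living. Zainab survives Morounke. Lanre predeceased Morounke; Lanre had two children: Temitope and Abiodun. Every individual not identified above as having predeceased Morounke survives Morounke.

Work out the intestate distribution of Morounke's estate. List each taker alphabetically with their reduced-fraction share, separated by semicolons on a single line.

Abiodun 1/10; Jide 1/4; Kehinde 1/10; Ngozi 1/4; Ronke 1/10; Temitope 1/10; Zainab 1/10

There is no surviving spouse, so the entire estate passes to Morounke's descendants per capita at each generation.
At generation 1 (Ngozi, Dayo, Lanre, Jide) there are 4 shares of (1)/4 = 1/4 each.
Living: Ngozi and Jide — each takes 1/4.
Deceased: Dayo and Lanre. Their combined 1/2 is pooled and carried to generation 2.
At generation 2 (Ronke, Kehinde, Zainab, Temitope, Abiodun) there are 5 shares of (1/2)/5 = 1/10 each.
Living: Ronke, Kehinde, Zainab, Temitope, and Abiodun — each takes 1/10.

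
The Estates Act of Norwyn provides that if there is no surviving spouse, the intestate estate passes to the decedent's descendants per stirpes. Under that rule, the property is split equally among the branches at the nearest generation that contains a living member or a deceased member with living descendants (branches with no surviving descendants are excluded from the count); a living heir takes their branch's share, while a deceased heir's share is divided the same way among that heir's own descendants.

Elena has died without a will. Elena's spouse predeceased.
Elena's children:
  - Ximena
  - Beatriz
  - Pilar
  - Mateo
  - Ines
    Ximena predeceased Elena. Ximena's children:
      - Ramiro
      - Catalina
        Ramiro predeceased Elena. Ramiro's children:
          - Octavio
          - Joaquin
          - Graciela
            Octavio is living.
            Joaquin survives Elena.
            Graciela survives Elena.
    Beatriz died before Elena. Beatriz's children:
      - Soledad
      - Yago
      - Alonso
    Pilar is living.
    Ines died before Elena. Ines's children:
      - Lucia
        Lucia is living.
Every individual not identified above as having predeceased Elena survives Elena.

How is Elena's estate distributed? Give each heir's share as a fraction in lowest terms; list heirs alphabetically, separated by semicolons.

There is no surviving spouse, so the entire estate passes to Elena's descendants per stirpes.
The estate is divided into 5 equal shares of 1/5 among Ximena, Beatriz, Pilar, Mateo, Ines.
Ximena predeceased; the 1/5 allotted to Ximena's branch passes to Ximena's issue by representation.
The 1/5 is divided into 2 equal shares of 1/10 among Ramiro, Catalina.
Ramiro predeceased; the 1/10 allotted to Ramiro's branch passes to Ramiro's issue by representation.
The 1/10 is divided into 3 equal shares of 1/30 among Octavio, Joaquin, Graciela.
Octavio is living and takes 1/30.
Joaquin is living and takes 1/30.
Graciela is living and takes 1/30.
Catalina is living and takes 1/10.
Beatriz predeceased; the 1/5 allotted to Beatriz's branch passes to Beatriz's issue by representation.
The 1/5 is divided into 3 equal shares of 1/15 among Soledad, Yago, Alonso.
Soledad is living and takes 1/15.
Yago is living and takes 1/15.
Alonso is living and takes 1/15.
Pilar is living and takes 1/5.
Mateo is living and takes 1/5.
Ines predeceased; the 1/5 allotted to Ines's branch passes to Ines's issue by representation.
Lucia is the sole taker at this level and receives the full 1/5.

Alonso 1/15; Catalina 1/10; Graciela 1/30; Joaquin 1/30; Lucia 1/5; Mateo 1/5; Octavio 1/30; Pilar 1/5; Soledad 1/15; Yago 1/15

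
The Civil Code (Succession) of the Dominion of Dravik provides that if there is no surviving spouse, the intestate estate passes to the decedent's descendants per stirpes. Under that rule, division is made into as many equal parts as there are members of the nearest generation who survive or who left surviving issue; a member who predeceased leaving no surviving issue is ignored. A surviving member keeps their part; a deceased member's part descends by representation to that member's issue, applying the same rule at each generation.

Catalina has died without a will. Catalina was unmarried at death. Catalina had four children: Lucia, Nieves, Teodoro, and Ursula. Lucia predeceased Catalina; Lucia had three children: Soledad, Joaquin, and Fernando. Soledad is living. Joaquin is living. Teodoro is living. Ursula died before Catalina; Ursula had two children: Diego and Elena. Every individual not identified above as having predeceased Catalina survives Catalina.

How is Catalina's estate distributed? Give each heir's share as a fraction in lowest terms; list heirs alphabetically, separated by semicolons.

There is no surviving spouse, so the entire estate passes to Catalina's descendants per stirpes.
The estate is divided into 4 equal shares of 1/4 among Lucia, Nieves, Teodoro, Ursula.
Lucia predeceased; the 1/4 allotted to Lucia's branch passes to Lucia's issue by representation.
The 1/4 is divided into 3 equal shares of 1/12 among Soledad, Joaquin, Fernando.
Soledad is living and takes 1/12.
Joaquin is living and takes 1/12.
Fernando is living and takes 1/12.
Nieves is living and takes 1/4.
Teodoro is living and takes 1/4.
Ursula predeceased; the 1/4 allotted to Ursula's branch passes to Ursula's issue by representation.
The 1/4 is divided into 2 equal shares of 1/8 among Diego, Elena.
Diego is living and takes 1/8.
Elena is living and takes 1/8.

Diego 1/8; Elena 1/8; Fernando 1/12; Joaquin 1/12; Nieves 1/4; Soledad 1/12; Teodoro 1/4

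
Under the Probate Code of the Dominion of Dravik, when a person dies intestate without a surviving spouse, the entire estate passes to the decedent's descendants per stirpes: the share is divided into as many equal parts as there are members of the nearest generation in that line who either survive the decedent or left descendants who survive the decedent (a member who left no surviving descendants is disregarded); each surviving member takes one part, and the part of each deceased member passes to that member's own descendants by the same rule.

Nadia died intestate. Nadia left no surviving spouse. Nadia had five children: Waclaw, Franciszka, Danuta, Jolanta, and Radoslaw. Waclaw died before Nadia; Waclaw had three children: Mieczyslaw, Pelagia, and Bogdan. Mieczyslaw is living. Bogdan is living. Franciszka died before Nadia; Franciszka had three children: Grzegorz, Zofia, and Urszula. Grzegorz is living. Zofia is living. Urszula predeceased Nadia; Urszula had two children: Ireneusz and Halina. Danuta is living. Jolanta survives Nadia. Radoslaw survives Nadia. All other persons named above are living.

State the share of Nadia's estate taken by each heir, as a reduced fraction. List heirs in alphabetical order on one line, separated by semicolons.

There is no surviving spouse, so the entire estate passes to Nadia's descendants per stirpes.
The estate is divided into 5 equal shares of 1/5 among Waclaw, Franciszka, Danuta, Jolanta, Radoslaw.
Waclaw predeceased; the 1/5 allotted to Waclaw's branch passes to Waclaw's issue by representation.
The 1/5 is divided into 3 equal shares of 1/15 among Mieczyslaw, Pelagia, Bogdan.
Mieczyslaw is living and takes 1/15.
Pelagia is living and takes 1/15.
Bogdan is living and takes 1/15.
Franciszka predeceased; the 1/5 allotted to Franciszka's branch passes to Franciszka's issue by representation.
The 1/5 is divided into 3 equal shares of 1/15 among Grzegorz, Zofia, Urszula.
Grzegorz is living and takes 1/15.
Zofia is living and takes 1/15.
Urszula predeceased; the 1/15 allotted to Urszula's branch passes to Urszula's issue by representation.
The 1/15 is divided into 2 equal shares of 1/30 among Ireneusz, Halina.
Ireneusz is living and takes 1/30.
Halina is living and takes 1/30.
Danuta is living and takes 1/5.
Jolanta is living and takes 1/5.
Radoslaw is living and takes 1/5.

Bogdan 1/15; Danuta 1/5; Grzegorz 1/15; Halina 1/30; Ireneusz 1/30; Jolanta 1/5; Mieczyslaw 1/15; Pelagia 1/15; Radoslaw 1/5; Zofia 1/15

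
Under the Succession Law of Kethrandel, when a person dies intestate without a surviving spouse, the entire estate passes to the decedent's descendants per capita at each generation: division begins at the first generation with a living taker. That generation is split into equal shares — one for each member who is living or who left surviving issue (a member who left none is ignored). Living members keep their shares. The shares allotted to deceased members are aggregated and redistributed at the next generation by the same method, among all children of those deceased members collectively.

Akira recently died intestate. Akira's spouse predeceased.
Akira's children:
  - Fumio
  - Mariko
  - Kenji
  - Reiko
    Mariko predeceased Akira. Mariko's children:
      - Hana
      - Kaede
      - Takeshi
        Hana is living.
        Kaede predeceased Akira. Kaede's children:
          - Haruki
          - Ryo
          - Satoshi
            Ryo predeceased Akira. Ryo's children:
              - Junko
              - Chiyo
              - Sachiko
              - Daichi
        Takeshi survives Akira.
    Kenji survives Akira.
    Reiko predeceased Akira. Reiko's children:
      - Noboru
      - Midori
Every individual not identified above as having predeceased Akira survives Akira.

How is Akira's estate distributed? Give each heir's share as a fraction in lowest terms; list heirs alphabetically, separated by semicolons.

There is no surviving spouse, so the entire estate passes to Akira's descendants per capita at each generation.
At generation 1 (Fumio, Mariko, Kenji, Reiko) there are 4 shares of (1)/4 = 1/4 each.
Living: Fumio and Kenji — each takes 1/4.
Deceased: Mariko and Reiko. Their combined 1/2 is pooled and carried to generation 2.
At generation 2 (Hana, Kaede, Takeshi, Noboru, Midori) there are 5 shares of (1/2)/5 = 1/10 each.
Living: Hana, Takeshi, Noboru, and Midori — each takes 1/10.
Deceased: Kaede. That 1/10 share is carried to generation 3.
At generation 3 (Haruki, Ryo, Satoshi) there are 3 shares of (1/10)/3 = 1/30 each.
Living: Haruki and Satoshi — each takes 1/30.
Deceased: Ryo. That 1/30 share is carried to generation 4.
At generation 4 (Junko, Chiyo, Sachiko, Daichi) there are 4 shares of (1/30)/4 = 1/120 each.
Living: Junko, Chiyo, Sachiko, and Daichi — each takes 1/120.

Chiyo 1/120; Daichi 1/120; Fumio 1/4; Hana 1/10; Haruki 1/30; Junko 1/120; Kenji 1/4; Midori 1/10; Noboru 1/10; Sachiko 1/120; Satoshi 1/30; Takeshi 1/10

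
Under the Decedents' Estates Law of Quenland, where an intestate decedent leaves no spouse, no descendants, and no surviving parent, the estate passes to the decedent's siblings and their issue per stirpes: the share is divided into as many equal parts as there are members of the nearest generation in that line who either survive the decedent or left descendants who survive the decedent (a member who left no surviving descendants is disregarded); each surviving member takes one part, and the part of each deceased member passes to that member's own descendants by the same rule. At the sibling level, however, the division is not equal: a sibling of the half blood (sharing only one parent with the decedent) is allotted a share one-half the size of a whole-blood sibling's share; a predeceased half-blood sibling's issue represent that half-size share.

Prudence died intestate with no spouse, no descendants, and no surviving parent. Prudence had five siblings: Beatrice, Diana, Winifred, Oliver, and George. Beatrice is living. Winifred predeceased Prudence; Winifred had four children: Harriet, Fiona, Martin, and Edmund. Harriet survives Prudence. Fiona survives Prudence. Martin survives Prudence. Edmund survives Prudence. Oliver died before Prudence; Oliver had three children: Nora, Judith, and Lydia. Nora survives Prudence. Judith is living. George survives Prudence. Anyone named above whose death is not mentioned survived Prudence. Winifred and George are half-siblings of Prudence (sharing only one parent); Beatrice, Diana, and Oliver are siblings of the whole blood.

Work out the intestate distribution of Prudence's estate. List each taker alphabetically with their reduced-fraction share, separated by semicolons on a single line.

No spouse, descendants, or parent survives, so the estate passes to Prudence's siblings per stirpes.
Half-blood siblings count for one-half the weight of whole-blood siblings at the initial division.
Dividing 1 in proportion to weights (total weight 4): Beatrice (weight 1) → 1/4; Diana (weight 1) → 1/4; Winifred (weight 1/2) → 1/8; Oliver (weight 1) → 1/4; George (weight 1/2) → 1/8.
Beatrice is living and takes 1/4.
Diana is living and takes 1/4.
Winifred predeceased; the 1/8 allotted to Winifred's branch passes to Winifred's issue by representation.
The 1/8 is divided into 4 equal shares of 1/32 among Harriet, Fiona, Martin, Edmund.
Harriet is living and takes 1/32.
Fiona is living and takes 1/32.
Martin is living and takes 1/32.
Edmund is living and takes 1/32.
Oliver predeceased; the 1/4 allotted to Oliver's branch passes to Oliver's issue by representation.
The 1/4 is divided into 3 equal shares of 1/12 among Nora, Judith, Lydia.
Nora is living and takes 1/12.
Judith is living and takes 1/12.
Lydia is living and takes 1/12.
George is living and takes 1/8.

Beatrice 1/4; Diana 1/4; Edmund 1/32; Fiona 1/32; George 1/8; Harriet 1/32; Judith 1/12; Lydia 1/12; Martin 1/32; Nora 1/12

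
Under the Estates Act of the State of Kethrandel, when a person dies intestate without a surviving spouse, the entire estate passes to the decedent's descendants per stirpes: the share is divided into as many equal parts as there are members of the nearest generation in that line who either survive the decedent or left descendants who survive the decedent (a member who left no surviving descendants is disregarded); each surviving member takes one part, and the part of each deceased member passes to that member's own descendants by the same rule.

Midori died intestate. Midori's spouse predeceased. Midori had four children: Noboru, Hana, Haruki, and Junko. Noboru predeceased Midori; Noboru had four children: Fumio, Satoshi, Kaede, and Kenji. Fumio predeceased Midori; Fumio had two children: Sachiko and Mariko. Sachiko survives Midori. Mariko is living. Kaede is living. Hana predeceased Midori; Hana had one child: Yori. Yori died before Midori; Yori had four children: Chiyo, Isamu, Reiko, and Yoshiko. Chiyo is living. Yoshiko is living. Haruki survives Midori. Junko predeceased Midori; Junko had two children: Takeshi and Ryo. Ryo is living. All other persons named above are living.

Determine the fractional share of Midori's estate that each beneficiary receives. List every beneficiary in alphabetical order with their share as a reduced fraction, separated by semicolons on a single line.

There is no surviving spouse, so the entire estate passes to Midori's descendants per stirpes.
The estate is divided into 4 equal shares of 1/4 among Noboru, Hana, Haruki, Junko.
Noboru predeceased; the 1/4 allotted to Noboru's branch passes to Noboru's issue by representation.
The 1/4 is divided into 4 equal shares of 1/16 among Fumio, Satoshi, Kaede, Kenji.
Fumio predeceased; the 1/16 allotted to Fumio's branch passes to Fumio's issue by representation.
The 1/16 is divided into 2 equal shares of 1/32 among Sachiko, Mariko.
Sachiko is living and takes 1/32.
Mariko is living and takes 1/32.
Satoshi is living and takes 1/16.
Kaede is living and takes 1/16.
Kenji is living and takes 1/16.
Hana predeceased; the 1/4 allotted to Hana's branch passes to Hana's issue by representation.
Yori's line is the sole branch at this level, so the full 1/4 passes to Yori's issue by representation.
The 1/4 is divided into 4 equal shares of 1/16 among Chiyo, Isamu, Reiko, Yoshiko.
Chiyo is living and takes 1/16.
Isamu is living and takes 1/16.
Reiko is living and takes 1/16.
Yoshiko is living and takes 1/16.
Haruki is living and takes 1/4.
Junko predeceased; the 1/4 allotted to Junko's branch passes to Junko's issue by representation.
The 1/4 is divided into 2 equal shares of 1/8 among Takeshi, Ryo.
Takeshi is living and takes 1/8.
Ryo is living and takes 1/8.

Chiyo 1/16; Haruki 1/4; Isamu 1/16; Kaede 1/16; Kenji 1/16; Mariko 1/32; Reiko 1/16; Ryo 1/8; Sachiko 1/32; Satoshi 1/16; Takeshi 1/8; Yoshiko 1/16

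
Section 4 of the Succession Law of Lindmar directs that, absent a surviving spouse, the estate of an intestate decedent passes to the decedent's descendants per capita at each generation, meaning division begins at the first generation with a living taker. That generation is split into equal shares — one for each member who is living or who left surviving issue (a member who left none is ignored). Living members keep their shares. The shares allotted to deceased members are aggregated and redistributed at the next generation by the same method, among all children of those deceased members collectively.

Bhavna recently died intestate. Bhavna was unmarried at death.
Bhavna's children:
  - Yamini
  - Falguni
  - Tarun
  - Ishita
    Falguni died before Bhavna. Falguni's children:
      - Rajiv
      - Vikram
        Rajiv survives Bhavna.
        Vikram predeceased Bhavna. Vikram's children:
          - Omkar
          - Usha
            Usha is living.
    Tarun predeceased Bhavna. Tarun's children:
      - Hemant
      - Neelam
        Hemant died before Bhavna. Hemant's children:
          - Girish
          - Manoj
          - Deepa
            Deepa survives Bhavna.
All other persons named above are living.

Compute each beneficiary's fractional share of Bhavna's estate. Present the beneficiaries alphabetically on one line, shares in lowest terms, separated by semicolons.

There is no surviving spouse, so the entire estate passes to Bhavna's descendants per capita at each generation.
At generation 1 (Yamini, Falguni, Tarun, Ishita) there are 4 shares of (1)/4 = 1/4 each.
Living: Yamini and Ishita — each takes 1/4.
Deceased: Falguni and Tarun. Their combined 1/2 is pooled and carried to generation 2.
At generation 2 (Rajiv, Vikram, Hemant, Neelam) there are 4 shares of (1/2)/4 = 1/8 each.
Living: Rajiv and Neelam — each takes 1/8.
Deceased: Vikram and Hemant. Their combined 1/4 is pooled and carried to generation 3.
At generation 3 (Omkar, Usha, Girish, Manoj, Deepa) there are 5 shares of (1/4)/5 = 1/20 each.
Living: Omkar, Usha, Girish, Manoj, and Deepa — each takes 1/20.

Deepa 1/20; Girish 1/20; Ishita 1/4; Manoj 1/20; Neelam 1/8; Omkar 1/20; Rajiv 1/8; Usha 1/20; Yamini 1/4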